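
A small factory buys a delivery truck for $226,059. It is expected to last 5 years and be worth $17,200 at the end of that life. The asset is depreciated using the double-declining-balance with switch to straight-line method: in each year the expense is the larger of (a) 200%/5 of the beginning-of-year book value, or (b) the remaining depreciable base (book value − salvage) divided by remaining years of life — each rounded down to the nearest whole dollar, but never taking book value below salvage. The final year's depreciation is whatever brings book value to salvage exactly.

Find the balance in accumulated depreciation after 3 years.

$177,229

Depreciable base = $226,059 − $17,200 = $208,859.
Year 1: DB = ⌊$226,059 × 200%/5⌋ = $90,423; SL = ⌊$208,859/5⌋ = $41,771 → take DB $90,423. Book value $135,636.
Year 2: DB = ⌊$135,636 × 200%/5⌋ = $54,254; SL = ⌊$118,436/4⌋ = $29,609 → take DB $54,254. Book value $81,382.
Year 3: DB = ⌊$81,382 × 200%/5⌋ = $32,552; SL = ⌊$64,182/3⌋ = $21,394 → take DB $32,552. Book value $48,830.
Accumulated through year 3 = $226,059 − $48,830 = $177,229.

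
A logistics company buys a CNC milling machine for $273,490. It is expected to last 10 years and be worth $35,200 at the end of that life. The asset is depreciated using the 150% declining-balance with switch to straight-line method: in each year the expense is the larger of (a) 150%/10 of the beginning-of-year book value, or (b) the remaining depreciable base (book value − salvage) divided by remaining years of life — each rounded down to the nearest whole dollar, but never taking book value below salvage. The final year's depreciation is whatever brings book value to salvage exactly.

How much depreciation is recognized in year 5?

Depreciable base = $273,490 − $35,200 = $238,290.
Year 1: DB = ⌊$273,490 × 150%/10⌋ = $41,023; SL = ⌊$238,290/10⌋ = $23,829 → take DB $41,023. Book value $232,467.
Year 2: DB = ⌊$232,467 × 150%/10⌋ = $34,870; SL = ⌊$197,267/9⌋ = $21,918 → take DB $34,870. Book value $197,597.
Year 3: DB = ⌊$197,597 × 150%/10⌋ = $29,639; SL = ⌊$162,397/8⌋ = $20,299 → take DB $29,639. Book value $167,958.
Year 4: DB = ⌊$167,958 × 150%/10⌋ = $25,193; SL = ⌊$132,758/7⌋ = $18,965 → take DB $25,193. Book value $142,765.
Year 5: DB = ⌊$142,765 × 150%/10⌋ = $21,414; SL = ⌊$107,565/6⌋ = $17,927 → take DB $21,414. Book value $121,351.

$21,414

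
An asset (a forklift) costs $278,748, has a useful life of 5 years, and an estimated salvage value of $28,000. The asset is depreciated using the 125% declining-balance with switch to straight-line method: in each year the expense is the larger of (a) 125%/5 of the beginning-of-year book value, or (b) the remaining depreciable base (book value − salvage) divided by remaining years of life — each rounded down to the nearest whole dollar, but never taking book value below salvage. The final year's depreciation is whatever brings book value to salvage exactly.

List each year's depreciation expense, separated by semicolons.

$69,687; $52,265; $42,932; $42,932; $42,932

Depreciable base = $278,748 − $28,000 = $250,748.
Year 1: DB = ⌊$278,748 × 125%/5⌋ = $69,687; SL = ⌊$250,748/5⌋ = $50,149 → take DB $69,687. Book value $209,061.
Year 2: DB = ⌊$209,061 × 125%/5⌋ = $52,265; SL = ⌊$181,061/4⌋ = $45,265 → take DB $52,265. Book value $156,796.
Year 3: DB = ⌊$156,796 × 125%/5⌋ = $39,199; SL = ⌊$128,796/3⌋ = $42,932 → take SL $42,932. Book value $113,864.
Year 4: DB = ⌊$113,864 × 125%/5⌋ = $28,466; SL = ⌊$85,864/2⌋ = $42,932 → take SL $42,932. Book value $70,932.
Year 5 (final): $70,932 − $28,000 = $42,932. Book value $28,000.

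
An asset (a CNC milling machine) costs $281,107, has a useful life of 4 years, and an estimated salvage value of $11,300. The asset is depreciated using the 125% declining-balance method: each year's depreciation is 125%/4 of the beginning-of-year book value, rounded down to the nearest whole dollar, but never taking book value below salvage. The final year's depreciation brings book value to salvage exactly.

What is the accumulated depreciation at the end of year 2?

$148,239

Depreciable base = $281,107 − $11,300 = $269,807.
Year 1: ⌊$281,107 × 125%/4⌋ = $87,845. Book value $193,262.
Year 2: ⌊$193,262 × 125%/4⌋ = $60,394. Book value $132,868.
Accumulated through year 2 = $281,107 − $132,868 = $148,239.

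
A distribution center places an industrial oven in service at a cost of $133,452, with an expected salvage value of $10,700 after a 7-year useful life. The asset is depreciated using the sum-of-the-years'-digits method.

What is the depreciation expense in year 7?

$4,384

Depreciable base = $133,452 − $10,700 = $122,752.
Sum of the years' digits = 7+6+5+4+3+2+1 = 28.
Year 1: $122,752 × 7/28 = $30,688. Book value $102,764.
Year 2: $122,752 × 6/28 = $26,304. Book value $76,460.
Year 3: $122,752 × 5/28 = $21,920. Book value $54,540.
Year 4: $122,752 × 4/28 = $17,536. Book value $37,004.
Year 5: $122,752 × 3/28 = $13,152. Book value $23,852.
Year 6: $122,752 × 2/28 = $8,768. Book value $15,084.
Year 7: $122,752 × 1/28 = $4,384. Book value $10,700.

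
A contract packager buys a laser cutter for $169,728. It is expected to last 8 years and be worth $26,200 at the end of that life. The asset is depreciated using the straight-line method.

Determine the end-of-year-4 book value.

Depreciable base = $169,728 − $26,200 = $143,528.
Annual expense = $143,528 / 8 = $17,941.
End of year 1: book value $151,787.
End of year 2: book value $133,846.
End of year 3: book value $115,905.
End of year 4: book value $97,964.

$97,964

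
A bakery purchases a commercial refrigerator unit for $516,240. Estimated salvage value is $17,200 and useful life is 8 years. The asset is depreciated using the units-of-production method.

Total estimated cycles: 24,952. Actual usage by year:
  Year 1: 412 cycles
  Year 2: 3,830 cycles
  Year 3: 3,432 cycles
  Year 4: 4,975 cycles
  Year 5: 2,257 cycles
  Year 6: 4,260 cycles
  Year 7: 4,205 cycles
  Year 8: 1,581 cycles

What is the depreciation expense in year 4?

Depreciable base = $516,240 − $17,200 = $499,040.
Rate = $499,040 / 24,952 cycles = $20 per cycle.
Year 1: 412 × $20 = $8,240. Book value $508,000.
Year 2: 3,830 × $20 = $76,600. Book value $431,400.
Year 3: 3,432 × $20 = $68,640. Book value $362,760.
Year 4: 4,975 × $20 = $99,500. Book value $263,260.

$99,500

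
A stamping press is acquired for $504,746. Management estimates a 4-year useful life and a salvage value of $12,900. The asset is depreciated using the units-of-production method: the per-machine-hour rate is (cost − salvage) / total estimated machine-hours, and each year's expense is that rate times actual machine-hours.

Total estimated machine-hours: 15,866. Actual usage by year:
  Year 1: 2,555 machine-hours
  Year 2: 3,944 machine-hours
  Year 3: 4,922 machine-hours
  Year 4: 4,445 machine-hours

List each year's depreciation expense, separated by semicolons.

Depreciable base = $504,746 − $12,900 = $491,846.
Rate = $491,846 / 15,866 machine-hours = $31 per machine-hour.
Year 1: 2,555 × $31 = $79,205. Book value $425,541.
Year 2: 3,944 × $31 = $122,264. Book value $303,277.
Year 3: 4,922 × $31 = $152,582. Book value $150,695.
Year 4: 4,445 × $31 = $137,795. Book value $12,900.

$79,205; $122,264; $152,582; $137,795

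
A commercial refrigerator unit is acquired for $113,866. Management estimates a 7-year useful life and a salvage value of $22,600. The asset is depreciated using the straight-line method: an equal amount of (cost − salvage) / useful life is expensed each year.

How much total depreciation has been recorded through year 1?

Depreciable base = $113,866 − $22,600 = $91,266.
Annual expense = $91,266 / 7 = $13,038.
End of year 1: book value $100,828.
Accumulated through year 1 = $113,866 − $100,828 = $13,038.

$13,038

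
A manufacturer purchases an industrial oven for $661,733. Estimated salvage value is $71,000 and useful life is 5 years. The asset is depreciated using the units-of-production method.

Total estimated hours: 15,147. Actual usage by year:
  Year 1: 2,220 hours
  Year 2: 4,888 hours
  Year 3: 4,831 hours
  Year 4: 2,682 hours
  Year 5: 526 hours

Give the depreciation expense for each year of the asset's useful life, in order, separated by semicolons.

Depreciable base = $661,733 − $71,000 = $590,733.
Rate = $590,733 / 15,147 hours = $39 per hour.
Year 1: 2,220 × $39 = $86,580. Book value $575,153.
Year 2: 4,888 × $39 = $190,632. Book value $384,521.
Year 3: 4,831 × $39 = $188,409. Book value $196,112.
Year 4: 2,682 × $39 = $104,598. Book value $91,514.
Year 5: 526 × $39 = $20,514. Book value $71,000.

$86,580; $190,632; $188,409; $104,598; $20,514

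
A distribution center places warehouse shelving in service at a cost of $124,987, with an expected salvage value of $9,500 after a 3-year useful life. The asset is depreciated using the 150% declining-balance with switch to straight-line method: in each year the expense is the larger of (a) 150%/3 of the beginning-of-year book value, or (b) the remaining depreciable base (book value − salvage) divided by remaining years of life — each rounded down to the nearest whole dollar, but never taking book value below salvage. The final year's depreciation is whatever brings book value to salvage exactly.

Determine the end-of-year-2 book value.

Depreciable base = $124,987 − $9,500 = $115,487.
Year 1: DB = ⌊$124,987 × 150%/3⌋ = $62,493; SL = ⌊$115,487/3⌋ = $38,495 → take DB $62,493. Book value $62,494.
Year 2: DB = ⌊$62,494 × 150%/3⌋ = $31,247; SL = ⌊$52,994/2⌋ = $26,497 → take DB $31,247. Book value $31,247.

$31,247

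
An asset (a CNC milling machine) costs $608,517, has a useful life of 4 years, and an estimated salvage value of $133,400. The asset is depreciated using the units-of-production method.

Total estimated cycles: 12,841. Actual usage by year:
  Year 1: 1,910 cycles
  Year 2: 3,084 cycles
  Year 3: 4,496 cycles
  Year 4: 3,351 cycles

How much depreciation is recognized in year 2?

$114,108

Depreciable base = $608,517 − $133,400 = $475,117.
Rate = $475,117 / 12,841 cycles = $37 per cycle.
Year 1: 1,910 × $37 = $70,670. Book value $537,847.
Year 2: 3,084 × $37 = $114,108. Book value $423,739.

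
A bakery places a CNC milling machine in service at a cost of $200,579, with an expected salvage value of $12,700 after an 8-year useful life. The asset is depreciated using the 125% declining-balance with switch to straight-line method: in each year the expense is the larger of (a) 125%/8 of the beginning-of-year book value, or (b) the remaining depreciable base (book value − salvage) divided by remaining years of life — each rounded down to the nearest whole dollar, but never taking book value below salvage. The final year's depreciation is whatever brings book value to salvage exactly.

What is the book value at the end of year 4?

Depreciable base = $200,579 − $12,700 = $187,879.
Year 1: DB = ⌊$200,579 × 125%/8⌋ = $31,340; SL = ⌊$187,879/8⌋ = $23,484 → take DB $31,340. Book value $169,239.
Year 2: DB = ⌊$169,239 × 125%/8⌋ = $26,443; SL = ⌊$156,539/7⌋ = $22,362 → take DB $26,443. Book value $142,796.
Year 3: DB = ⌊$142,796 × 125%/8⌋ = $22,311; SL = ⌊$130,096/6⌋ = $21,682 → take DB $22,311. Book value $120,485.
Year 4: DB = ⌊$120,485 × 125%/8⌋ = $18,825; SL = ⌊$107,785/5⌋ = $21,557 → take SL $21,557. Book value $98,928.

$98,928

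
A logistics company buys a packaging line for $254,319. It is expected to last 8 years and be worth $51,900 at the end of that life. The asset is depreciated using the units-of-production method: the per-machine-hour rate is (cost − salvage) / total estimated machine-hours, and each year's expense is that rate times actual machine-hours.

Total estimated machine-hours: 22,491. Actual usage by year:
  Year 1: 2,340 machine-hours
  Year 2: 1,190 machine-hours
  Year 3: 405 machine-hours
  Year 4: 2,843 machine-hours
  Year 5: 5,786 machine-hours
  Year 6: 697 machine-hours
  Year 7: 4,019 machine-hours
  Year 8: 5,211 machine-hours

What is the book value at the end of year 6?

$134,970

Depreciable base = $254,319 − $51,900 = $202,419.
Rate = $202,419 / 22,491 machine-hours = $9 per machine-hour.
Year 1: 2,340 × $9 = $21,060. Book value $233,259.
Year 2: 1,190 × $9 = $10,710. Book value $222,549.
Year 3: 405 × $9 = $3,645. Book value $218,904.
Year 4: 2,843 × $9 = $25,587. Book value $193,317.
Year 5: 5,786 × $9 = $52,074. Book value $141,243.
Year 6: 697 × $9 = $6,273. Book value $134,970.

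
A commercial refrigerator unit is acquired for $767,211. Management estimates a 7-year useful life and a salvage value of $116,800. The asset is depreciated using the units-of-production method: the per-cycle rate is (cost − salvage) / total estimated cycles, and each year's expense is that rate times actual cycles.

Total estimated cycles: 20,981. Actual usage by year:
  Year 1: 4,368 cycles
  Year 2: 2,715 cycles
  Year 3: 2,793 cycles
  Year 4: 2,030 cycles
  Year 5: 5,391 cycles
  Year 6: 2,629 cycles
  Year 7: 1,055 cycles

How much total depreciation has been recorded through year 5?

$536,207

Depreciable base = $767,211 − $116,800 = $650,411.
Rate = $650,411 / 20,981 cycles = $31 per cycle.
Year 1: 4,368 × $31 = $135,408. Book value $631,803.
Year 2: 2,715 × $31 = $84,165. Book value $547,638.
Year 3: 2,793 × $31 = $86,583. Book value $461,055.
Year 4: 2,030 × $31 = $62,930. Book value $398,125.
Year 5: 5,391 × $31 = $167,121. Book value $231,004.
Accumulated through year 5 = $767,211 − $231,004 = $536,207.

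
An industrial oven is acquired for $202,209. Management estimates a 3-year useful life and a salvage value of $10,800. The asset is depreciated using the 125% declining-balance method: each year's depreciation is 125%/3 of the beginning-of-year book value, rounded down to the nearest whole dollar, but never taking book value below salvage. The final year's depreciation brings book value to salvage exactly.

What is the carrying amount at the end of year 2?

$68,808

Depreciable base = $202,209 − $10,800 = $191,409.
Year 1: ⌊$202,209 × 125%/3⌋ = $84,253. Book value $117,956.
Year 2: ⌊$117,956 × 125%/3⌋ = $49,148. Book value $68,808.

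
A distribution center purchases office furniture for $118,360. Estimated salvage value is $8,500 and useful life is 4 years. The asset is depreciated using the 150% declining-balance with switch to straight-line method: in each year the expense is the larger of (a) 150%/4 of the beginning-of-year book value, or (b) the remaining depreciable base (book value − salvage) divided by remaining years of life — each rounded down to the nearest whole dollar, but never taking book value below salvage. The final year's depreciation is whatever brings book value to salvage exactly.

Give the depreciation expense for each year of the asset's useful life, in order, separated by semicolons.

$44,385; $27,740; $18,867; $18,868

Depreciable base = $118,360 − $8,500 = $109,860.
Year 1: DB = ⌊$118,360 × 150%/4⌋ = $44,385; SL = ⌊$109,860/4⌋ = $27,465 → take DB $44,385. Book value $73,975.
Year 2: DB = ⌊$73,975 × 150%/4⌋ = $27,740; SL = ⌊$65,475/3⌋ = $21,825 → take DB $27,740. Book value $46,235.
Year 3: DB = ⌊$46,235 × 150%/4⌋ = $17,338; SL = ⌊$37,735/2⌋ = $18,867 → take SL $18,867. Book value $27,368.
Year 4 (final): $27,368 − $8,500 = $18,868. Book value $8,500.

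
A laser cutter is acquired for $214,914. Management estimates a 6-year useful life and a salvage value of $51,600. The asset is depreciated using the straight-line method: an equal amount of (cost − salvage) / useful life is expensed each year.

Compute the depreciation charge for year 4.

Depreciable base = $214,914 − $51,600 = $163,314.
Annual expense = $163,314 / 6 = $27,219.

$27,219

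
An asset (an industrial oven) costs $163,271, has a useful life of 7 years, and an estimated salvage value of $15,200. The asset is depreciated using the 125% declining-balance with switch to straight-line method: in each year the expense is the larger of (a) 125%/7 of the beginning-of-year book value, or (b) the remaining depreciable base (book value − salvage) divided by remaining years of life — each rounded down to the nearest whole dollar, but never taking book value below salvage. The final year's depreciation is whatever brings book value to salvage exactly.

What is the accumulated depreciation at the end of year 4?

Depreciable base = $163,271 − $15,200 = $148,071.
Year 1: DB = ⌊$163,271 × 125%/7⌋ = $29,155; SL = ⌊$148,071/7⌋ = $21,153 → take DB $29,155. Book value $134,116.
Year 2: DB = ⌊$134,116 × 125%/7⌋ = $23,949; SL = ⌊$118,916/6⌋ = $19,819 → take DB $23,949. Book value $110,167.
Year 3: DB = ⌊$110,167 × 125%/7⌋ = $19,672; SL = ⌊$94,967/5⌋ = $18,993 → take DB $19,672. Book value $90,495.
Year 4: DB = ⌊$90,495 × 125%/7⌋ = $16,159; SL = ⌊$75,295/4⌋ = $18,823 → take SL $18,823. Book value $71,672.
Accumulated through year 4 = $163,271 − $71,672 = $91,599.

$91,599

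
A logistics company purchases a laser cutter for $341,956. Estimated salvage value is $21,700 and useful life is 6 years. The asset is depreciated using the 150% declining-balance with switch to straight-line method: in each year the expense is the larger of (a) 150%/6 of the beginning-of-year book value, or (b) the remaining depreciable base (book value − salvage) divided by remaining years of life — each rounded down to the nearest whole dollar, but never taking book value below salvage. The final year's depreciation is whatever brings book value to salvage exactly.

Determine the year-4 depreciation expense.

Depreciable base = $341,956 − $21,700 = $320,256.
Year 1: DB = ⌊$341,956 × 150%/6⌋ = $85,489; SL = ⌊$320,256/6⌋ = $53,376 → take DB $85,489. Book value $256,467.
Year 2: DB = ⌊$256,467 × 150%/6⌋ = $64,116; SL = ⌊$234,767/5⌋ = $46,953 → take DB $64,116. Book value $192,351.
Year 3: DB = ⌊$192,351 × 150%/6⌋ = $48,087; SL = ⌊$170,651/4⌋ = $42,662 → take DB $48,087. Book value $144,264.
Year 4: DB = ⌊$144,264 × 150%/6⌋ = $36,066; SL = ⌊$122,564/3⌋ = $40,854 → take SL $40,854. Book value $103,410.

$40,854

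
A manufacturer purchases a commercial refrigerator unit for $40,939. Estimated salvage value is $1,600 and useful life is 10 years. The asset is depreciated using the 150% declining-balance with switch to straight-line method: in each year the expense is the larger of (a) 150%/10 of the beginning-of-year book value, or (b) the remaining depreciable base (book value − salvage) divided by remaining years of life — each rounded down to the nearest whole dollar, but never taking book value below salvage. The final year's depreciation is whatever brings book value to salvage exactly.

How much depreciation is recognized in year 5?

$3,295

Depreciable base = $40,939 − $1,600 = $39,339.
Year 1: DB = ⌊$40,939 × 150%/10⌋ = $6,140; SL = ⌊$39,339/10⌋ = $3,933 → take DB $6,140. Book value $34,799.
Year 2: DB = ⌊$34,799 × 150%/10⌋ = $5,219; SL = ⌊$33,199/9⌋ = $3,688 → take DB $5,219. Book value $29,580.
Year 3: DB = ⌊$29,580 × 150%/10⌋ = $4,437; SL = ⌊$27,980/8⌋ = $3,497 → take DB $4,437. Book value $25,143.
Year 4: DB = ⌊$25,143 × 150%/10⌋ = $3,771; SL = ⌊$23,543/7⌋ = $3,363 → take DB $3,771. Book value $21,372.
Year 5: DB = ⌊$21,372 × 150%/10⌋ = $3,205; SL = ⌊$19,772/6⌋ = $3,295 → take SL $3,295. Book value $18,077.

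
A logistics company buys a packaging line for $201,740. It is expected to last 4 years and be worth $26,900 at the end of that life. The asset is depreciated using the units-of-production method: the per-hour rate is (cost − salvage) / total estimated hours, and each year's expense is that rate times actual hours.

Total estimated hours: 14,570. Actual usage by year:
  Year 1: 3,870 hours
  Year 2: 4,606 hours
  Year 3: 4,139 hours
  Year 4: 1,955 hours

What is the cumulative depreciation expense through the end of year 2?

$101,712

Depreciable base = $201,740 − $26,900 = $174,840.
Rate = $174,840 / 14,570 hours = $12 per hour.
Year 1: 3,870 × $12 = $46,440. Book value $155,300.
Year 2: 4,606 × $12 = $55,272. Book value $100,028.
Accumulated through year 2 = $201,740 − $100,028 = $101,712.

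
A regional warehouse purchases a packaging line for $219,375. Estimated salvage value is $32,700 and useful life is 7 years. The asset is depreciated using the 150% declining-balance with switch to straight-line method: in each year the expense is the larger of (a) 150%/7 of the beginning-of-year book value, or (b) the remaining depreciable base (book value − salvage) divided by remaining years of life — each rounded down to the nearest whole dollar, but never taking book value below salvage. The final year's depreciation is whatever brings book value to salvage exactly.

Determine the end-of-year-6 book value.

$49,197

Depreciable base = $219,375 − $32,700 = $186,675.
Year 1: DB = ⌊$219,375 × 150%/7⌋ = $47,008; SL = ⌊$186,675/7⌋ = $26,667 → take DB $47,008. Book value $172,367.
Year 2: DB = ⌊$172,367 × 150%/7⌋ = $36,935; SL = ⌊$139,667/6⌋ = $23,277 → take DB $36,935. Book value $135,432.
Year 3: DB = ⌊$135,432 × 150%/7⌋ = $29,021; SL = ⌊$102,732/5⌋ = $20,546 → take DB $29,021. Book value $106,411.
Year 4: DB = ⌊$106,411 × 150%/7⌋ = $22,802; SL = ⌊$73,711/4⌋ = $18,427 → take DB $22,802. Book value $83,609.
Year 5: DB = ⌊$83,609 × 150%/7⌋ = $17,916; SL = ⌊$50,909/3⌋ = $16,969 → take DB $17,916. Book value $65,693.
Year 6: DB = ⌊$65,693 × 150%/7⌋ = $14,077; SL = ⌊$32,993/2⌋ = $16,496 → take SL $16,496. Book value $49,197.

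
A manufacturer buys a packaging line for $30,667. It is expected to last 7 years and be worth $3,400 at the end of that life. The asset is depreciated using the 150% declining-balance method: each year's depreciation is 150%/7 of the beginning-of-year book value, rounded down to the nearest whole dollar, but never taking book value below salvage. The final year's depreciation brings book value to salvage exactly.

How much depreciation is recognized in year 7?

Depreciable base = $30,667 − $3,400 = $27,267.
Year 1: ⌊$30,667 × 150%/7⌋ = $6,571. Book value $24,096.
Year 2: ⌊$24,096 × 150%/7⌋ = $5,163. Book value $18,933.
Year 3: ⌊$18,933 × 150%/7⌋ = $4,057. Book value $14,876.
Year 4: ⌊$14,876 × 150%/7⌋ = $3,187. Book value $11,689.
Year 5: ⌊$11,689 × 150%/7⌋ = $2,504. Book value $9,185.
Year 6: ⌊$9,185 × 150%/7⌋ = $1,968. Book value $7,217.
Year 7 (final): $7,217 − $3,400 = $3,817. Book value $3,400.

$3,817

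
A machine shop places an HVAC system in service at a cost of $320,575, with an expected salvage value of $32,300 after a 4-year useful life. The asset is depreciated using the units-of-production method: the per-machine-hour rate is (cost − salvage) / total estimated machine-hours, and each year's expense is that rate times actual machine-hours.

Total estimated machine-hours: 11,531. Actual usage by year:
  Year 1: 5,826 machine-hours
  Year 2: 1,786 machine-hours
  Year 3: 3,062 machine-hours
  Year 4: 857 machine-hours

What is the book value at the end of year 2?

$130,275

Depreciable base = $320,575 − $32,300 = $288,275.
Rate = $288,275 / 11,531 machine-hours = $25 per machine-hour.
Year 1: 5,826 × $25 = $145,650. Book value $174,925.
Year 2: 1,786 × $25 = $44,650. Book value $130,275.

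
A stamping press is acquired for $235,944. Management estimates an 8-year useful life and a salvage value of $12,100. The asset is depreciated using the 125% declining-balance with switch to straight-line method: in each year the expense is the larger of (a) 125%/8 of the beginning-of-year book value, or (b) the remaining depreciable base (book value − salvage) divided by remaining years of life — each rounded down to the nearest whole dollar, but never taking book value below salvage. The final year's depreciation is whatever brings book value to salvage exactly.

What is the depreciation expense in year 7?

$25,926

Depreciable base = $235,944 − $12,100 = $223,844.
Year 1: DB = ⌊$235,944 × 125%/8⌋ = $36,866; SL = ⌊$223,844/8⌋ = $27,980 → take DB $36,866. Book value $199,078.
Year 2: DB = ⌊$199,078 × 125%/8⌋ = $31,105; SL = ⌊$186,978/7⌋ = $26,711 → take DB $31,105. Book value $167,973.
Year 3: DB = ⌊$167,973 × 125%/8⌋ = $26,245; SL = ⌊$155,873/6⌋ = $25,978 → take DB $26,245. Book value $141,728.
Year 4: DB = ⌊$141,728 × 125%/8⌋ = $22,145; SL = ⌊$129,628/5⌋ = $25,925 → take SL $25,925. Book value $115,803.
Year 5: DB = ⌊$115,803 × 125%/8⌋ = $18,094; SL = ⌊$103,703/4⌋ = $25,925 → take SL $25,925. Book value $89,878.
Year 6: DB = ⌊$89,878 × 125%/8⌋ = $14,043; SL = ⌊$77,778/3⌋ = $25,926 → take SL $25,926. Book value $63,952.
Year 7: DB = ⌊$63,952 × 125%/8⌋ = $9,992; SL = ⌊$51,852/2⌋ = $25,926 → take SL $25,926. Book value $38,026.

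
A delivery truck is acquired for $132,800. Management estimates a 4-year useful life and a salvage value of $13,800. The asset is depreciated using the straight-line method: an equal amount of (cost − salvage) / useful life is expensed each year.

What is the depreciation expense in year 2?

Depreciable base = $132,800 − $13,800 = $119,000.
Annual expense = $119,000 / 4 = $29,750.

$29,750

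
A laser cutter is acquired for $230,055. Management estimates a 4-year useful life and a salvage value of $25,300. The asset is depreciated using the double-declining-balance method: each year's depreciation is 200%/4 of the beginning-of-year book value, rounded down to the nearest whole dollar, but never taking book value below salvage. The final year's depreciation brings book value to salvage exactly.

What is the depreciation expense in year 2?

$57,514

Depreciable base = $230,055 − $25,300 = $204,755.
Year 1: ⌊$230,055 × 200%/4⌋ = $115,027. Book value $115,028.
Year 2: ⌊$115,028 × 200%/4⌋ = $57,514. Book value $57,514.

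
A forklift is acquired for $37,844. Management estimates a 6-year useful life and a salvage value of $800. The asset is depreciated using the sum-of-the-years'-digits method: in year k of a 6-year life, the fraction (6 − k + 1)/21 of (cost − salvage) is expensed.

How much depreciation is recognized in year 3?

Depreciable base = $37,844 − $800 = $37,044.
Sum of the years' digits = 6+5+4+3+2+1 = 21.
Year 1: $37,044 × 6/21 = $10,584. Book value $27,260.
Year 2: $37,044 × 5/21 = $8,820. Book value $18,440.
Year 3: $37,044 × 4/21 = $7,056. Book value $11,384.

$7,056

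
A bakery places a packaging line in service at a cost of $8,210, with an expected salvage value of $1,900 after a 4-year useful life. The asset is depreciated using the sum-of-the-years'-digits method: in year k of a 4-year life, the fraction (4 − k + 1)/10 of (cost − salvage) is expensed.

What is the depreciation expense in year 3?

$1,262

Depreciable base = $8,210 − $1,900 = $6,310.
Sum of the years' digits = 4+3+2+1 = 10.
Year 1: $6,310 × 4/10 = $2,524. Book value $5,686.
Year 2: $6,310 × 3/10 = $1,893. Book value $3,793.
Year 3: $6,310 × 2/10 = $1,262. Book value $2,531.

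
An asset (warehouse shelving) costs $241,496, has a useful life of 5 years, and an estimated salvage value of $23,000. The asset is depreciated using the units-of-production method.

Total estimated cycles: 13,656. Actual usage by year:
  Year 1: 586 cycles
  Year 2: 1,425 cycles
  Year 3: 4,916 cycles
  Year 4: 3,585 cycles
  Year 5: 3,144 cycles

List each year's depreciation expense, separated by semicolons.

Depreciable base = $241,496 − $23,000 = $218,496.
Rate = $218,496 / 13,656 cycles = $16 per cycle.
Year 1: 586 × $16 = $9,376. Book value $232,120.
Year 2: 1,425 × $16 = $22,800. Book value $209,320.
Year 3: 4,916 × $16 = $78,656. Book value $130,664.
Year 4: 3,585 × $16 = $57,360. Book value $73,304.
Year 5: 3,144 × $16 = $50,304. Book value $23,000.

$9,376; $22,800; $78,656; $57,360; $50,304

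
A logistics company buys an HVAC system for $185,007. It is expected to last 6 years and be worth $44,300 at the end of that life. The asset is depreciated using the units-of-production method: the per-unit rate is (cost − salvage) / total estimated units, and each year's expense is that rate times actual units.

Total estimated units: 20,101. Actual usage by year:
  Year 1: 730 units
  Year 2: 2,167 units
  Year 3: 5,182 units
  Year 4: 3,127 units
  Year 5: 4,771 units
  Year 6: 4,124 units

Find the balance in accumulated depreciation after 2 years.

Depreciable base = $185,007 − $44,300 = $140,707.
Rate = $140,707 / 20,101 units = $7 per unit.
Year 1: 730 × $7 = $5,110. Book value $179,897.
Year 2: 2,167 × $7 = $15,169. Book value $164,728.
Accumulated through year 2 = $185,007 − $164,728 = $20,279.

$20,279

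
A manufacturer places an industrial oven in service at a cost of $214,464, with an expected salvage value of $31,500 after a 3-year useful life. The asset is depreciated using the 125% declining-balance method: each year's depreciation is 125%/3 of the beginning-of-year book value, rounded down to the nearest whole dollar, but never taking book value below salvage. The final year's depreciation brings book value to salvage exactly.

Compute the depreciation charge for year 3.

Depreciable base = $214,464 − $31,500 = $182,964.
Year 1: ⌊$214,464 × 125%/3⌋ = $89,360. Book value $125,104.
Year 2: ⌊$125,104 × 125%/3⌋ = $52,126. Book value $72,978.
Year 3 (final): $72,978 − $31,500 = $41,478. Book value $31,500.

$41,478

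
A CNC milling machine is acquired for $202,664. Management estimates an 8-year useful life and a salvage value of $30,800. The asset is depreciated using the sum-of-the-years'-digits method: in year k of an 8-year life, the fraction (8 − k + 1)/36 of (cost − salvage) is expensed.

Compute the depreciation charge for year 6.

$14,322

Depreciable base = $202,664 − $30,800 = $171,864.
Sum of the years' digits = 8+7+6+5+4+3+2+1 = 36.
Year 1: $171,864 × 8/36 = $38,192. Book value $164,472.
Year 2: $171,864 × 7/36 = $33,418. Book value $131,054.
Year 3: $171,864 × 6/36 = $28,644. Book value $102,410.
Year 4: $171,864 × 5/36 = $23,870. Book value $78,540.
Year 5: $171,864 × 4/36 = $19,096. Book value $59,444.
Year 6: $171,864 × 3/36 = $14,322. Book value $45,122.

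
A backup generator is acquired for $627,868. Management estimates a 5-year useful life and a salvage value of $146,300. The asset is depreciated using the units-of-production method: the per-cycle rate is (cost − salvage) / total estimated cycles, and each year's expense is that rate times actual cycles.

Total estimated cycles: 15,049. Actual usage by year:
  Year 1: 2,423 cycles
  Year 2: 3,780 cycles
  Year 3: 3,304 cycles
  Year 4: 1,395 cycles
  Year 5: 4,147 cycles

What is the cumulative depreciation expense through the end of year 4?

$348,864

Depreciable base = $627,868 − $146,300 = $481,568.
Rate = $481,568 / 15,049 cycles = $32 per cycle.
Year 1: 2,423 × $32 = $77,536. Book value $550,332.
Year 2: 3,780 × $32 = $120,960. Book value $429,372.
Year 3: 3,304 × $32 = $105,728. Book value $323,644.
Year 4: 1,395 × $32 = $44,640. Book value $279,004.
Accumulated through year 4 = $627,868 − $279,004 = $348,864.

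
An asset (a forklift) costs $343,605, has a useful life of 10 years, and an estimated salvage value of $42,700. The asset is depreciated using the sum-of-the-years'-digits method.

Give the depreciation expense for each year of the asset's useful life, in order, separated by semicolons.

$54,710; $49,239; $43,768; $38,297; $32,826; $27,355; $21,884; $16,413; $10,942; $5,471

Depreciable base = $343,605 − $42,700 = $300,905.
Sum of the years' digits = 10+9+8+7+6+5+4+3+2+1 = 55.
Year 1: $300,905 × 10/55 = $54,710. Book value $288,895.
Year 2: $300,905 × 9/55 = $49,239. Book value $239,656.
Year 3: $300,905 × 8/55 = $43,768. Book value $195,888.
Year 4: $300,905 × 7/55 = $38,297. Book value $157,591.
Year 5: $300,905 × 6/55 = $32,826. Book value $124,765.
Year 6: $300,905 × 5/55 = $27,355. Book value $97,410.
Year 7: $300,905 × 4/55 = $21,884. Book value $75,526.
Year 8: $300,905 × 3/55 = $16,413. Book value $59,113.
Year 9: $300,905 × 2/55 = $10,942. Book value $48,171.
Year 10: $300,905 × 1/55 = $5,471. Book value $42,700.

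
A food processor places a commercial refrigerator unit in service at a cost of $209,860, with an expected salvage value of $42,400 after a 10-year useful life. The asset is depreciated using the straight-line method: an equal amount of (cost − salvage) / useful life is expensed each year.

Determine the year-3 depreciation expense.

$16,746

Depreciable base = $209,860 − $42,400 = $167,460.
Annual expense = $167,460 / 10 = $16,746.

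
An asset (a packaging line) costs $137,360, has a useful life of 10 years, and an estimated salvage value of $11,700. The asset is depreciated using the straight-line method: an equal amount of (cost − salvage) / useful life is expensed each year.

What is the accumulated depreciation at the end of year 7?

$87,962

Depreciable base = $137,360 − $11,700 = $125,660.
Annual expense = $125,660 / 10 = $12,566.
End of year 1: book value $124,794.
End of year 2: book value $112,228.
End of year 3: book value $99,662.
End of year 4: book value $87,096.
End of year 5: book value $74,530.
End of year 6: book value $61,964.
End of year 7: book value $49,398.
Accumulated through year 7 = $137,360 − $49,398 = $87,962.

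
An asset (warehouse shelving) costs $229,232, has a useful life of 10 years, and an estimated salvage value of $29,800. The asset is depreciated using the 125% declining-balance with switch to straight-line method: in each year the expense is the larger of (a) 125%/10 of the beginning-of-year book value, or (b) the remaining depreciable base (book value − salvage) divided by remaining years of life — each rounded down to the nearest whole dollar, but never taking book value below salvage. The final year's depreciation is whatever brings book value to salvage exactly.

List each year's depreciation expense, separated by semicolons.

$28,654; $25,072; $21,938; $19,196; $17,428; $17,428; $17,429; $17,429; $17,429; $17,429

Depreciable base = $229,232 − $29,800 = $199,432.
Year 1: DB = ⌊$229,232 × 125%/10⌋ = $28,654; SL = ⌊$199,432/10⌋ = $19,943 → take DB $28,654. Book value $200,578.
Year 2: DB = ⌊$200,578 × 125%/10⌋ = $25,072; SL = ⌊$170,778/9⌋ = $18,975 → take DB $25,072. Book value $175,506.
Year 3: DB = ⌊$175,506 × 125%/10⌋ = $21,938; SL = ⌊$145,706/8⌋ = $18,213 → take DB $21,938. Book value $153,568.
Year 4: DB = ⌊$153,568 × 125%/10⌋ = $19,196; SL = ⌊$123,768/7⌋ = $17,681 → take DB $19,196. Book value $134,372.
Year 5: DB = ⌊$134,372 × 125%/10⌋ = $16,796; SL = ⌊$104,572/6⌋ = $17,428 → take SL $17,428. Book value $116,944.
Year 6: DB = ⌊$116,944 × 125%/10⌋ = $14,618; SL = ⌊$87,144/5⌋ = $17,428 → take SL $17,428. Book value $99,516.
Year 7: DB = ⌊$99,516 × 125%/10⌋ = $12,439; SL = ⌊$69,716/4⌋ = $17,429 → take SL $17,429. Book value $82,087.
Year 8: DB = ⌊$82,087 × 125%/10⌋ = $10,260; SL = ⌊$52,287/3⌋ = $17,429 → take SL $17,429. Book value $64,658.
Year 9: DB = ⌊$64,658 × 125%/10⌋ = $8,082; SL = ⌊$34,858/2⌋ = $17,429 → take SL $17,429. Book value $47,229.
Year 10 (final): $47,229 − $29,800 = $17,429. Book value $29,800.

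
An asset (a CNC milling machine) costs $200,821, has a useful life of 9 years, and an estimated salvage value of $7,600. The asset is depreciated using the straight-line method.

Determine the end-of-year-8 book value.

Depreciable base = $200,821 − $7,600 = $193,221.
Annual expense = $193,221 / 9 = $21,469.
End of year 1: book value $179,352.
End of year 2: book value $157,883.
End of year 3: book value $136,414.
End of year 4: book value $114,945.
End of year 5: book value $93,476.
End of year 6: book value $72,007.
End of year 7: book value $50,538.
End of year 8: book value $29,069.

$29,069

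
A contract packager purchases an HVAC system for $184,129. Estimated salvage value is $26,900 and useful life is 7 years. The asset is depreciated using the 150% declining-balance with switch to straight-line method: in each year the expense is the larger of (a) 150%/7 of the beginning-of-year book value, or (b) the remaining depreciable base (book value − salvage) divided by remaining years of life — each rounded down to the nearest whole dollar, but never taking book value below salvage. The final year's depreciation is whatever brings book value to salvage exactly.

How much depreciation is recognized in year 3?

Depreciable base = $184,129 − $26,900 = $157,229.
Year 1: DB = ⌊$184,129 × 150%/7⌋ = $39,456; SL = ⌊$157,229/7⌋ = $22,461 → take DB $39,456. Book value $144,673.
Year 2: DB = ⌊$144,673 × 150%/7⌋ = $31,001; SL = ⌊$117,773/6⌋ = $19,628 → take DB $31,001. Book value $113,672.
Year 3: DB = ⌊$113,672 × 150%/7⌋ = $24,358; SL = ⌊$86,772/5⌋ = $17,354 → take DB $24,358. Book value $89,314.

$24,358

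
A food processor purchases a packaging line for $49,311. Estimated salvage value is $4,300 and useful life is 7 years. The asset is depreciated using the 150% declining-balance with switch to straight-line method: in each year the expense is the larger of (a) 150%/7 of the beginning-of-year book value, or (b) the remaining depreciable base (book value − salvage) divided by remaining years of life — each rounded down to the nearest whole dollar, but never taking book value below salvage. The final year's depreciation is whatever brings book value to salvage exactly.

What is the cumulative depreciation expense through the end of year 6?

Depreciable base = $49,311 − $4,300 = $45,011.
Year 1: DB = ⌊$49,311 × 150%/7⌋ = $10,566; SL = ⌊$45,011/7⌋ = $6,430 → take DB $10,566. Book value $38,745.
Year 2: DB = ⌊$38,745 × 150%/7⌋ = $8,302; SL = ⌊$34,445/6⌋ = $5,740 → take DB $8,302. Book value $30,443.
Year 3: DB = ⌊$30,443 × 150%/7⌋ = $6,523; SL = ⌊$26,143/5⌋ = $5,228 → take DB $6,523. Book value $23,920.
Year 4: DB = ⌊$23,920 × 150%/7⌋ = $5,125; SL = ⌊$19,620/4⌋ = $4,905 → take DB $5,125. Book value $18,795.
Year 5: DB = ⌊$18,795 × 150%/7⌋ = $4,027; SL = ⌊$14,495/3⌋ = $4,831 → take SL $4,831. Book value $13,964.
Year 6: DB = ⌊$13,964 × 150%/7⌋ = $2,992; SL = ⌊$9,664/2⌋ = $4,832 → take SL $4,832. Book value $9,132.
Accumulated through year 6 = $49,311 − $9,132 = $40,179.

$40,179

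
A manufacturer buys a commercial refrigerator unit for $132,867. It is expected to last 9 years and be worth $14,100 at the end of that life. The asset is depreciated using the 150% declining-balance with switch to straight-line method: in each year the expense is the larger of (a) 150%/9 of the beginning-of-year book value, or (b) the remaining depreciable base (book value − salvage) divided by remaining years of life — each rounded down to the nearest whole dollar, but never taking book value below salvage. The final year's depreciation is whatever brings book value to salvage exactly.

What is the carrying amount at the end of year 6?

Depreciable base = $132,867 − $14,100 = $118,767.
Year 1: DB = ⌊$132,867 × 150%/9⌋ = $22,144; SL = ⌊$118,767/9⌋ = $13,196 → take DB $22,144. Book value $110,723.
Year 2: DB = ⌊$110,723 × 150%/9⌋ = $18,453; SL = ⌊$96,623/8⌋ = $12,077 → take DB $18,453. Book value $92,270.
Year 3: DB = ⌊$92,270 × 150%/9⌋ = $15,378; SL = ⌊$78,170/7⌋ = $11,167 → take DB $15,378. Book value $76,892.
Year 4: DB = ⌊$76,892 × 150%/9⌋ = $12,815; SL = ⌊$62,792/6⌋ = $10,465 → take DB $12,815. Book value $64,077.
Year 5: DB = ⌊$64,077 × 150%/9⌋ = $10,679; SL = ⌊$49,977/5⌋ = $9,995 → take DB $10,679. Book value $53,398.
Year 6: DB = ⌊$53,398 × 150%/9⌋ = $8,899; SL = ⌊$39,298/4⌋ = $9,824 → take SL $9,824. Book value $43,574.

$43,574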